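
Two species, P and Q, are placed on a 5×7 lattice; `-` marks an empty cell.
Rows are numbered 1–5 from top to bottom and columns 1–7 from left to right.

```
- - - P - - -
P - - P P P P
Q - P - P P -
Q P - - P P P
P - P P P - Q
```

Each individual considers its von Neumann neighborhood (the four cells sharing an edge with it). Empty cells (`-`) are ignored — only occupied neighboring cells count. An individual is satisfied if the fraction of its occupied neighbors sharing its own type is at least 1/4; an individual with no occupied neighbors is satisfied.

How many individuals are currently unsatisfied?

Row 1: (1,4)P 1/1 satisfied
Row 2: (2,1)P 0/1 not · (2,4)P 2/2 satisfied · (2,5)P 3/3 satisfied · (2,6)P 3/3 satisfied · (2,7)P 1/1 satisfied
Row 3: (3,1)Q 1/2 satisfied · (3,3)P 0/0 satisfied · (3,5)P 3/3 satisfied · (3,6)P 3/3 satisfied
Row 4: (4,1)Q 1/3 satisfied · (4,2)P 0/1 not · (4,5)P 3/3 satisfied · (4,6)P 3/3 satisfied · (4,7)P 1/2 satisfied
Row 5: (5,1)P 0/1 not · (5,3)P 1/1 satisfied · (5,4)P 2/2 satisfied · (5,5)P 2/2 satisfied · (5,7)Q 0/1 not
Unsatisfied: (2,1), (4,2), (5,1), (5,7) — 4 in total.

4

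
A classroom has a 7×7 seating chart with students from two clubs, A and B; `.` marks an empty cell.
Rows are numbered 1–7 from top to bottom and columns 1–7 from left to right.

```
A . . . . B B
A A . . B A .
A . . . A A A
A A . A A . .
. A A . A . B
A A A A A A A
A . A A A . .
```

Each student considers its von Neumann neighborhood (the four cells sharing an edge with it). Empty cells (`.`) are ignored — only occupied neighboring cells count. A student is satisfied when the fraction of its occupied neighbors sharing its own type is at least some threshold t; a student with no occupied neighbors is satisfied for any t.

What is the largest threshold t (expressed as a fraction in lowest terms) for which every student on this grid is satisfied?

Row 1: (1,1)A 1/1 · (1,6)B 1/2 · (1,7)B 1/1
Row 2: (2,1)A 3/3 · (2,2)A 1/1 · (2,5)B 0/2 · (2,6)A 1/3
Row 3: (3,1)A 2/2 · (3,5)A 2/3 · (3,6)A 3/3 · (3,7)A 1/1
Row 4: (4,1)A 2/2 · (4,2)A 2/2 · (4,4)A 1/1 · (4,5)A 3/3
Row 5: (5,2)A 3/3 · (5,3)A 2/2 · (5,5)A 2/2 · (5,7)B 0/1
Row 6: (6,1)A 2/2 · (6,2)A 3/3 · (6,3)A 4/4 · (6,4)A 3/3 · (6,5)A 4/4 · (6,6)A 2/2 · (6,7)A 1/2
Row 7: (7,1)A 1/1 · (7,3)A 2/2 · (7,4)A 3/3 · (7,5)A 2/2
The smallest same-type fraction is 0/2 at (2,5), which reduces to 0/1. Any threshold above that leaves this student unsatisfied.

0/1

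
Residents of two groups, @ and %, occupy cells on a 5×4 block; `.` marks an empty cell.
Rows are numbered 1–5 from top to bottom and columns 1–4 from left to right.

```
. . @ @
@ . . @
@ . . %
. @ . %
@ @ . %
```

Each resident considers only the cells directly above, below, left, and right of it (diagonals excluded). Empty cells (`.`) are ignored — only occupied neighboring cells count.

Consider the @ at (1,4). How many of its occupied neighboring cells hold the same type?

2

Occupied neighbors of (1,4): (2,4)=@, (1,3)=@.
Same type (@): 2 of 2.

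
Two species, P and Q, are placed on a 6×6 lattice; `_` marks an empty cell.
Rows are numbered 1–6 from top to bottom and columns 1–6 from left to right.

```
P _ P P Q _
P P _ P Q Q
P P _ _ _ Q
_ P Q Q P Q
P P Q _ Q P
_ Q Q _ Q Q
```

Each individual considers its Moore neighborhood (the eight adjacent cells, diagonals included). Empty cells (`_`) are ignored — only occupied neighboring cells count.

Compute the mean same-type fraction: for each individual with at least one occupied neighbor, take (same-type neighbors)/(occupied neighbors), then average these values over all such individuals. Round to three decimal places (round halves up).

(1,1)P 2/2
(1,3)P 3/3
(1,4)P 2/4
(1,5)Q 2/4
(2,1)P 4/4
(2,2)P 5/5
(2,4)P 2/4
(2,5)Q 3/5
(2,6)Q 3/3
(3,1)P 4/4
(3,2)P 4/5
(3,6)Q 3/4
(4,2)P 4/6
(4,3)Q 2/5
(4,4)Q 3/4
(4,5)P 1/5
(4,6)Q 2/4
(5,1)P 2/3
(5,2)P 2/6
(5,3)Q 4/6
(5,5)Q 4/6
(5,6)P 1/5
(6,2)Q 2/4
(6,3)Q 2/3
(6,5)Q 2/3
(6,6)Q 2/3
Sum over 26 individuals: 2/2 + 3/3 + 2/4 + 2/4 + 4/4 + 5/5 + 2/4 + 3/5 + 3/3 + 4/4 + 4/5 + 3/4 + 4/6 + 2/5 + 3/4 + 1/5 + 2/4 + 2/3 + 2/6 + 4/6 + 4/6 + 1/5 + 2/4 + 2/3 + 2/3 + 2/3 = 86/5; mean = 86/5 ÷ 26 = 43/65 = 0.661538… → 0.662.

0.662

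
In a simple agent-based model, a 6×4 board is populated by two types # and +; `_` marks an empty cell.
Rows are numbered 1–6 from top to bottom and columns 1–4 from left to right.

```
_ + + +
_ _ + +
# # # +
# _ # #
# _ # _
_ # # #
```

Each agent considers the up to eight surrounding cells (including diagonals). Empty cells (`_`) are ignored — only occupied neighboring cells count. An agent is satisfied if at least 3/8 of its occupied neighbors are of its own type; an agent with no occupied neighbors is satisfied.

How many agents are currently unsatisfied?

0

(1,2)+ 2/2 ✓
(1,3)+ 4/4 ✓
(1,4)+ 3/3 ✓
(2,3)+ 5/7 ✓
(2,4)+ 4/5 ✓
(3,1)# 2/2 ✓
(3,2)# 4/5 ✓
(3,3)# 3/6 ✓
(3,4)+ 2/5 ✓
(4,1)# 3/3 ✓
(4,3)# 4/5 ✓
(4,4)# 3/4 ✓
(5,1)# 2/2 ✓
(5,3)# 5/5 ✓
(6,2)# 3/3 ✓
(6,3)# 3/3 ✓
(6,4)# 2/2 ✓
Every one meets the threshold.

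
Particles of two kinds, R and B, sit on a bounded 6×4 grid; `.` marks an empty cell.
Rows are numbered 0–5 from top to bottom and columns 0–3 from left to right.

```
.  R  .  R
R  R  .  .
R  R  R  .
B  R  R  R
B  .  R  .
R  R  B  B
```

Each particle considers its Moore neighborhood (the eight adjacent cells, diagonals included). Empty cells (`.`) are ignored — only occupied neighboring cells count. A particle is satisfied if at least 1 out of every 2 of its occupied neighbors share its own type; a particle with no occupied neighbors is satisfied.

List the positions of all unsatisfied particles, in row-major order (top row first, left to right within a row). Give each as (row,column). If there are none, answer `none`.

(3,0), (4,0), (5,2)

Row 0: (0,1)R 2/2 ok · (0,3)R 0/0 ok
Row 1: (1,0)R 4/4 ok · (1,1)R 5/5 ok
Row 2: (2,0)R 4/5 ok · (2,1)R 6/7 ok · (2,2)R 5/5 ok
Row 3: (3,0)B 1/4 unhappy · (3,1)R 5/7 ok · (3,2)R 5/5 ok · (3,3)R 3/3 ok
Row 4: (4,0)B 1/4 unhappy · (4,2)R 4/6 ok
Row 5: (5,0)R 1/2 ok · (5,1)R 2/4 ok · (5,2)B 1/3 unhappy · (5,3)B 1/2 ok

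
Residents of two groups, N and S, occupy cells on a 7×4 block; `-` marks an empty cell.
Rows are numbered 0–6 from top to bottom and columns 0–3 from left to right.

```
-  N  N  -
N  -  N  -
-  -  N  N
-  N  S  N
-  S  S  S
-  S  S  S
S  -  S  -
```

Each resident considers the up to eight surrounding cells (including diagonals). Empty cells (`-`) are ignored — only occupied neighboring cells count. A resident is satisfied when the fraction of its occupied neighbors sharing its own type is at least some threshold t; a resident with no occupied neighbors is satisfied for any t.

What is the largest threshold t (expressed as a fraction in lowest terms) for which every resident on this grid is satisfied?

1/4

Row 0: (0,1)N 3/3 · (0,2)N 2/2
Row 1: (1,0)N 1/1 · (1,2)N 4/4
Row 2: (2,2)N 4/5 · (2,3)N 3/4
Row 3: (3,1)N 1/4 · (3,2)S 3/7 · (3,3)N 2/5
Row 4: (4,1)S 4/5 · (4,2)S 6/8 · (4,3)S 4/5
Row 5: (5,1)S 5/5 · (5,2)S 6/6 · (5,3)S 4/4
Row 6: (6,0)S 1/1 · (6,2)S 3/3
The smallest same-type fraction is 1/4 at (3,1), which reduces to 1/4. Any threshold above that leaves this resident unsatisfied.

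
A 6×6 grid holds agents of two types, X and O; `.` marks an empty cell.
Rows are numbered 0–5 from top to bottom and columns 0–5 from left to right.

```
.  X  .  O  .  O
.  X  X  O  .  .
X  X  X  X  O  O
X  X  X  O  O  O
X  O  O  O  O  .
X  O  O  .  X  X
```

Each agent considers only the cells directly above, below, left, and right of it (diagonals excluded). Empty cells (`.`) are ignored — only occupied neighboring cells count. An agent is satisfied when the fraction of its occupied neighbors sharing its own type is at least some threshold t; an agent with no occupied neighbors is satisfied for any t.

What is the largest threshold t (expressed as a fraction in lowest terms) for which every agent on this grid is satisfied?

1/4

(0,1)X 1/1
(0,3)O 1/1
(0,5)O — no occupied neighbors
(1,1)X 3/3
(1,2)X 2/3
(1,3)O 1/3
(2,0)X 2/2
(2,1)X 4/4
(2,2)X 4/4
(2,3)X 1/4
(2,4)O 2/3
(2,5)O 2/2
(3,0)X 3/3
(3,1)X 3/4
(3,2)X 2/4
(3,3)O 2/4
(3,4)O 4/4
(3,5)O 2/2
(4,0)X 2/3
(4,1)O 2/4
(4,2)O 3/4
(4,3)O 3/3
(4,4)O 2/3
(5,0)X 1/2
(5,1)O 2/3
(5,2)O 2/2
(5,4)X 1/2
(5,5)X 1/1
The smallest same-type fraction is 1/4 at (2,3), which reduces to 1/4. Any threshold above that leaves this agent unsatisfied.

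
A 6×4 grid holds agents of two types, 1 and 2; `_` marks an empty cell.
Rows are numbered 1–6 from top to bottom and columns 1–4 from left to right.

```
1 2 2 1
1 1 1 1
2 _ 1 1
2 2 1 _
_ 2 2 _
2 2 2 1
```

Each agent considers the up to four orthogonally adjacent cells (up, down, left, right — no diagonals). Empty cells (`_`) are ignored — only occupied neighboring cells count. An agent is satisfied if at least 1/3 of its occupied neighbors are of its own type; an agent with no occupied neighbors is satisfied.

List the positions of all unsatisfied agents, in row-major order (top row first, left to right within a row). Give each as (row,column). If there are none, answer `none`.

(1,1)1 1/2 ✓
(1,2)2 1/3 ✓
(1,3)2 1/3 ✓
(1,4)1 1/2 ✓
(2,1)1 2/3 ✓
(2,2)1 2/3 ✓
(2,3)1 3/4 ✓
(2,4)1 3/3 ✓
(3,1)2 1/2 ✓
(3,3)1 3/3 ✓
(3,4)1 2/2 ✓
(4,1)2 2/2 ✓
(4,2)2 2/3 ✓
(4,3)1 1/3 ✓
(5,2)2 3/3 ✓
(5,3)2 2/3 ✓
(6,1)2 1/1 ✓
(6,2)2 3/3 ✓
(6,3)2 2/3 ✓
(6,4)1 0/1 ✗

(6,4)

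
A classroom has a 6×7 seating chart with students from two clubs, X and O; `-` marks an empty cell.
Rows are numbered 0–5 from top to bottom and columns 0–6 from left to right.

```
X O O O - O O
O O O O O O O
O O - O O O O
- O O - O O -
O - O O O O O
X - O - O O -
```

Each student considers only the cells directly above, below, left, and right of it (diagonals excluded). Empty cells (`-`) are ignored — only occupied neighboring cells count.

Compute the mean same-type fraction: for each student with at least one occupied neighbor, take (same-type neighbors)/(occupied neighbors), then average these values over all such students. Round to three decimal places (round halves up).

Row 0: (0,0)X 0/2 · (0,1)O 2/3 · (0,2)O 3/3 · (0,3)O 2/2 · (0,5)O 2/2 · (0,6)O 2/2
Row 1: (1,0)O 2/3 · (1,1)O 4/4 · (1,2)O 3/3 · (1,3)O 4/4 · (1,4)O 3/3 · (1,5)O 4/4 · (1,6)O 3/3
Row 2: (2,0)O 2/2 · (2,1)O 3/3 · (2,3)O 2/2 · (2,4)O 4/4 · (2,5)O 4/4 · (2,6)O 2/2
Row 3: (3,1)O 2/2 · (3,2)O 2/2 · (3,4)O 3/3 · (3,5)O 3/3
Row 4: (4,0)O 0/1 · (4,2)O 3/3 · (4,3)O 2/2 · (4,4)O 4/4 · (4,5)O 4/4 · (4,6)O 1/1
Row 5: (5,0)X 0/1 · (5,2)O 1/1 · (5,4)O 2/2 · (5,5)O 2/2
Sum over 33 students: 0/2 + 2/3 + 3/3 + 2/2 + 2/2 + 2/2 + 2/3 + 4/4 + 3/3 + 4/4 + 3/3 + 4/4 + 3/3 + 2/2 + 3/3 + 2/2 + 4/4 + 4/4 + 2/2 + 2/2 + 2/2 + 3/3 + 3/3 + 0/1 + 3/3 + 2/2 + 4/4 + 4/4 + 1/1 + 0/1 + 1/1 + 2/2 + 2/2 = 88/3; mean = 88/3 ÷ 33 = 8/9 = 0.888888… → 0.889.

0.889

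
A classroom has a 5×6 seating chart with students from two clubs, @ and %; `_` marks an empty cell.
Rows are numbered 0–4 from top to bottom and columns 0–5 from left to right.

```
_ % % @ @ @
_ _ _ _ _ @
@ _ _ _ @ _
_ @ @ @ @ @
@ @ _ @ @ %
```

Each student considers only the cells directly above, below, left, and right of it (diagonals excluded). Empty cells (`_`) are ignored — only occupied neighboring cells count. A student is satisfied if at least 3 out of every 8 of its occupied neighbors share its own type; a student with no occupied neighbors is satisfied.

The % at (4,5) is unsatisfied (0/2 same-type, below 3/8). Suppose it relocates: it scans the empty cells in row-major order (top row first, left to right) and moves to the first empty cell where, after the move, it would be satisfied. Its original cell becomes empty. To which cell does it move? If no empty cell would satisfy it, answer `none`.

(0,0)

Vacating (4,5). Empty cells in order:
  (0,0): 1/1 same-type → satisfied — stop here.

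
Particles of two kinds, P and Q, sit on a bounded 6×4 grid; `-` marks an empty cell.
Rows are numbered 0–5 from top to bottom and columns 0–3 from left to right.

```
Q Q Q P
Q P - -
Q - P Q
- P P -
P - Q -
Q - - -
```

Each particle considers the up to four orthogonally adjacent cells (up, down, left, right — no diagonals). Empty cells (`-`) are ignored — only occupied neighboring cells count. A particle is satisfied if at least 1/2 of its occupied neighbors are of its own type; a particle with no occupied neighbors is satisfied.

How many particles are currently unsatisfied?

6

(0,0)Q 2/2 satisfied
(0,1)Q 2/3 satisfied
(0,2)Q 1/2 satisfied
(0,3)P 0/1 not
(1,0)Q 2/3 satisfied
(1,1)P 0/2 not
(2,0)Q 1/1 satisfied
(2,2)P 1/2 satisfied
(2,3)Q 0/1 not
(3,1)P 1/1 satisfied
(3,2)P 2/3 satisfied
(4,0)P 0/1 not
(4,2)Q 0/1 not
(5,0)Q 0/1 not
Unsatisfied: (0,3), (1,1), (2,3), (4,0), (4,2), (5,0) — 6 in total.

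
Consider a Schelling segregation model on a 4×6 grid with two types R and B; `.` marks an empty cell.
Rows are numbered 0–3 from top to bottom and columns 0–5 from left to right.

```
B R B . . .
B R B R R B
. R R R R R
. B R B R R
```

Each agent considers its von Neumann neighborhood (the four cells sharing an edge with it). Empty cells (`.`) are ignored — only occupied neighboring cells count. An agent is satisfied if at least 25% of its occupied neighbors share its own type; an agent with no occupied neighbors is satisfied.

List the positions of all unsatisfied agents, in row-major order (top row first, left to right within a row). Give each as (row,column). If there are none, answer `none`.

(0,0)B 1/2 ✓
(0,1)R 1/3 ✓
(0,2)B 1/2 ✓
(1,0)B 1/2 ✓
(1,1)R 2/4 ✓
(1,2)B 1/4 ✓
(1,3)R 2/3 ✓
(1,4)R 2/3 ✓
(1,5)B 0/2 ✗
(2,1)R 2/3 ✓
(2,2)R 3/4 ✓
(2,3)R 3/4 ✓
(2,4)R 4/4 ✓
(2,5)R 2/3 ✓
(3,1)B 0/2 ✗
(3,2)R 1/3 ✓
(3,3)B 0/3 ✗
(3,4)R 2/3 ✓
(3,5)R 2/2 ✓

(1,5), (3,1), (3,3)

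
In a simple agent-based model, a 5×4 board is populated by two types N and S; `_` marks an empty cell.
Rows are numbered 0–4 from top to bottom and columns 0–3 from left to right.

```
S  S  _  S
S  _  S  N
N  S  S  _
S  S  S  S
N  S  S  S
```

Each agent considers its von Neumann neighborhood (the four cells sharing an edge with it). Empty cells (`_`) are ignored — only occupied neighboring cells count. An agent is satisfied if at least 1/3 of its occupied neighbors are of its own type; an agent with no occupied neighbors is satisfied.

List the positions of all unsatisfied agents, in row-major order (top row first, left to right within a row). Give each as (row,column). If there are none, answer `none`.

(0,3), (1,3), (2,0), (4,0)

Row 0: (0,0)S 2/2 ✓ · (0,1)S 1/1 ✓ · (0,3)S 0/1 ✗
Row 1: (1,0)S 1/2 ✓ · (1,2)S 1/2 ✓ · (1,3)N 0/2 ✗
Row 2: (2,0)N 0/3 ✗ · (2,1)S 2/3 ✓ · (2,2)S 3/3 ✓
Row 3: (3,0)S 1/3 ✓ · (3,1)S 4/4 ✓ · (3,2)S 4/4 ✓ · (3,3)S 2/2 ✓
Row 4: (4,0)N 0/2 ✗ · (4,1)S 2/3 ✓ · (4,2)S 3/3 ✓ · (4,3)S 2/2 ✓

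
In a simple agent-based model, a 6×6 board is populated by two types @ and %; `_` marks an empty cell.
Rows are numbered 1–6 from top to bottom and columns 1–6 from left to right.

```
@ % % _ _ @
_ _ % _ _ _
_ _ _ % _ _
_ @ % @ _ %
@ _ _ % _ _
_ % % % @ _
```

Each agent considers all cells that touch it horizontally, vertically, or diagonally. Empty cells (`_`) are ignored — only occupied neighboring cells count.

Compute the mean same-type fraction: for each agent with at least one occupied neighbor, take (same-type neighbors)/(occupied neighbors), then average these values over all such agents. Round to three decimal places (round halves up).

0.543

Row 1: (1,1)@ 0/1 · (1,2)% 2/3 · (1,3)% 2/2 · (1,6)@ — no occupied neighbors
Row 2: (2,3)% 3/3
Row 3: (3,4)% 2/3
Row 4: (4,2)@ 1/2 · (4,3)% 2/4 · (4,4)@ 0/3 · (4,6)% — no occupied neighbors
Row 5: (5,1)@ 1/2 · (5,4)% 3/5
Row 6: (6,2)% 1/2 · (6,3)% 3/3 · (6,4)% 2/3 · (6,5)@ 0/2
Sum over 14 agents: 0/1 + 2/3 + 2/2 + 3/3 + 2/3 + 1/2 + 2/4 + 0/3 + 1/2 + 3/5 + 1/2 + 3/3 + 2/3 + 0/2 = 38/5; mean = 38/5 ÷ 14 = 19/35 = 0.542857… → 0.543.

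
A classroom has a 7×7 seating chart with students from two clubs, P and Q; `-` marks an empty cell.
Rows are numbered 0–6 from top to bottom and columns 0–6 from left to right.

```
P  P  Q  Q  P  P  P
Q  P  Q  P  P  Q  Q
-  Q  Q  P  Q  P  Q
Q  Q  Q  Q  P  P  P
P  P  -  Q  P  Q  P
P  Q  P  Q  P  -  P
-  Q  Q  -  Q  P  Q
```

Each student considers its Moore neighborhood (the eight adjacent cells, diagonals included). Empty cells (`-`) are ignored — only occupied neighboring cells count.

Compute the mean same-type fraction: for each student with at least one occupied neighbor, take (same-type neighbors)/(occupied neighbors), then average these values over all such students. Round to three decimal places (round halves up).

0.460

Row 0: (0,0)P 2/3 · (0,1)P 2/5 · (0,2)Q 2/5 · (0,3)Q 2/5 · (0,4)P 3/5 · (0,5)P 3/5 · (0,6)P 1/3
Row 1: (1,0)Q 1/4 · (1,1)P 2/7 · (1,2)Q 4/8 · (1,3)P 3/8 · (1,4)P 5/8 · (1,5)Q 3/8 · (1,6)Q 2/5
Row 2: (2,1)Q 6/7 · (2,2)Q 5/8 · (2,3)P 3/8 · (2,4)Q 2/8 · (2,5)P 4/8 · (2,6)Q 2/5
Row 3: (3,0)Q 2/4 · (3,1)Q 4/6 · (3,2)Q 5/7 · (3,3)Q 4/7 · (3,4)P 4/8 · (3,5)P 5/8 · (3,6)P 3/5
Row 4: (4,0)P 2/5 · (4,1)P 3/7 · (4,3)Q 3/7 · (4,4)P 3/7 · (4,5)Q 0/7 · (4,6)P 3/4
Row 5: (5,0)P 2/4 · (5,1)Q 2/6 · (5,2)P 1/6 · (5,3)Q 3/6 · (5,4)P 2/6 · (5,6)P 2/4
Row 6: (6,1)Q 2/4 · (6,2)Q 3/4 · (6,4)Q 1/3 · (6,5)P 2/4 · (6,6)Q 0/2
Sum over 44 students: 2/3 + 2/5 + 2/5 + 2/5 + 3/5 + 3/5 + 1/3 + 1/4 + 2/7 + 4/8 + 3/8 + 5/8 + 3/8 + 2/5 + 6/7 + 5/8 + 3/8 + 2/8 + 4/8 + 2/5 + 2/4 + 4/6 + 5/7 + 4/7 + 4/8 + 5/8 + 3/5 + 2/5 + 3/7 + 3/7 + 3/7 + 0/7 + 3/4 + 2/4 + 2/6 + 1/6 + 3/6 + 2/6 + 2/4 + 2/4 + 3/4 + 1/3 + 2/4 + 0/2 = 2126/105; mean = 2126/105 ÷ 44 = 1063/2310 = 0.460173… → 0.460.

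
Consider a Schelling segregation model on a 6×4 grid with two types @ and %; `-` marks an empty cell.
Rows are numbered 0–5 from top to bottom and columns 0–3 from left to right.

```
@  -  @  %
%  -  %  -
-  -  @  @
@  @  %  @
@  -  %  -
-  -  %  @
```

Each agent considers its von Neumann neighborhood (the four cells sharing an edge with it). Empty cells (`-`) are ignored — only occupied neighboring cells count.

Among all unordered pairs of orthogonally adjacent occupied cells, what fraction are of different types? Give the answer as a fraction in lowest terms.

Scan each occupied cell's neighbors to the right and below so each pair is counted once.
From row 0: 3 unlike of 3 pairs (running 3/3).
From row 1: 1 unlike of 1 pairs (running 4/4).
From row 2: 1 unlike of 3 pairs (running 5/7).
From row 3: 2 unlike of 5 pairs (running 7/12).
From row 4: 0 unlike of 1 pairs (running 7/13).
From row 5: 1 unlike of 1 pairs (running 8/14).
Total adjacent occupied pairs: 14; unlike-type pairs: 8.
8/14 reduces to 4/7.

4/7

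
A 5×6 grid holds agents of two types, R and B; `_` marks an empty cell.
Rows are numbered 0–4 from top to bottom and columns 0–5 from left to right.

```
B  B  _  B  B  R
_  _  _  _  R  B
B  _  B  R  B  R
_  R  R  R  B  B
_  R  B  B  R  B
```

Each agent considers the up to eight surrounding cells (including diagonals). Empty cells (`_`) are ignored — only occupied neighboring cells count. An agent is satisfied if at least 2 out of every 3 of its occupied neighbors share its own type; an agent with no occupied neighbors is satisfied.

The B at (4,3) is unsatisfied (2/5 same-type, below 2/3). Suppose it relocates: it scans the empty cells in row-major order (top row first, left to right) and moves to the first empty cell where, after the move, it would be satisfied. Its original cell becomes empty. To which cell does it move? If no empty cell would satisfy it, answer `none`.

Vacating (4,3). Empty cells in order:
  (0,2): 2/2 same-type → satisfied — stop here.

(0,2)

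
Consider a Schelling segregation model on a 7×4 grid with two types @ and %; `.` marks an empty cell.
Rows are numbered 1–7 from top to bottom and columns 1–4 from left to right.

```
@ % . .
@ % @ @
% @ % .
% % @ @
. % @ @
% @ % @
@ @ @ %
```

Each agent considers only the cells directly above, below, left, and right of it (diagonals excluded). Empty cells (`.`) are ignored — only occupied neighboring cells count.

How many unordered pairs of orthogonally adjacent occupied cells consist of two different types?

Scan each occupied cell's neighbors to the right and below so each pair is counted once.
From row 1: 1 unlike of 3 pairs (running 1/3).
From row 2: 5 unlike of 6 pairs (running 6/9).
From row 3: 4 unlike of 5 pairs (running 10/14).
From row 4: 1 unlike of 6 pairs (running 11/20).
From row 5: 3 unlike of 5 pairs (running 14/25).
From row 6: 6 unlike of 7 pairs (running 20/32).
From row 7: 1 unlike of 3 pairs (running 21/35).
Total adjacent occupied pairs: 35; unlike-type pairs: 21.

21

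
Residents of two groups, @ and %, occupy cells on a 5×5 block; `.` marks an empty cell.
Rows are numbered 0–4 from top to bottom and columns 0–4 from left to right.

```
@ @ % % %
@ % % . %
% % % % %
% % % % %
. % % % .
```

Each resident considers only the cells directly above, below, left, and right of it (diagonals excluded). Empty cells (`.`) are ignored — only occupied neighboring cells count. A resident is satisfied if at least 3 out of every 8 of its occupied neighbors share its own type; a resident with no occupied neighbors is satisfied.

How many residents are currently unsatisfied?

2

Row 0: (0,0)@ 2/2 ✓ · (0,1)@ 1/3 ✗ · (0,2)% 2/3 ✓ · (0,3)% 2/2 ✓ · (0,4)% 2/2 ✓
Row 1: (1,0)@ 1/3 ✗ · (1,1)% 2/4 ✓ · (1,2)% 3/3 ✓ · (1,4)% 2/2 ✓
Row 2: (2,0)% 2/3 ✓ · (2,1)% 4/4 ✓ · (2,2)% 4/4 ✓ · (2,3)% 3/3 ✓ · (2,4)% 3/3 ✓
Row 3: (3,0)% 2/2 ✓ · (3,1)% 4/4 ✓ · (3,2)% 4/4 ✓ · (3,3)% 4/4 ✓ · (3,4)% 2/2 ✓
Row 4: (4,1)% 2/2 ✓ · (4,2)% 3/3 ✓ · (4,3)% 2/2 ✓
Unsatisfied: (0,1), (1,0) — 2 in total.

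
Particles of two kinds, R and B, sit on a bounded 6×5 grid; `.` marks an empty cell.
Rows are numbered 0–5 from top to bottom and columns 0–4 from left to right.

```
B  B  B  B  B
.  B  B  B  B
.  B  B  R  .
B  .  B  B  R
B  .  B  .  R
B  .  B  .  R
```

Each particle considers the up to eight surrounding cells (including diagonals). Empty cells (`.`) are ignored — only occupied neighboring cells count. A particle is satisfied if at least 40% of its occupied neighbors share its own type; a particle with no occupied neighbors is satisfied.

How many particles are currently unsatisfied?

1

(0,0)B 2/2 satisfied
(0,1)B 4/4 satisfied
(0,2)B 5/5 satisfied
(0,3)B 5/5 satisfied
(0,4)B 3/3 satisfied
(1,1)B 6/6 satisfied
(1,2)B 7/8 satisfied
(1,3)B 6/7 satisfied
(1,4)B 3/4 satisfied
(2,1)B 5/5 satisfied
(2,2)B 6/7 satisfied
(2,3)R 1/7 not
(3,0)B 2/2 satisfied
(3,2)B 4/5 satisfied
(3,3)B 3/6 satisfied
(3,4)R 2/3 satisfied
(4,0)B 2/2 satisfied
(4,2)B 3/3 satisfied
(4,4)R 2/3 satisfied
(5,0)B 1/1 satisfied
(5,2)B 1/1 satisfied
(5,4)R 1/1 satisfied
Unsatisfied: (2,3) — 1 in total.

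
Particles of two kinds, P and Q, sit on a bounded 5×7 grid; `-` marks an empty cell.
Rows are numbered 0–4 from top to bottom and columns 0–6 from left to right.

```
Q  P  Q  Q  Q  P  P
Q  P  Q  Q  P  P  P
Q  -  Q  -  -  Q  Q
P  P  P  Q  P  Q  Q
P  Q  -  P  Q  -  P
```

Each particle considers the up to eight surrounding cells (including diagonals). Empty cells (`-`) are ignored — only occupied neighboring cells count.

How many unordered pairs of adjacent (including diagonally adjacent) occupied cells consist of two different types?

Scan each occupied cell's neighbors to the right and below (and the two forward diagonals) so each pair is counted once.
From row 0: 10 unlike of 25 pairs (running 10/25).
From row 1: 10 unlike of 16 pairs (running 20/41).
From row 2: 5 unlike of 11 pairs (running 25/52).
From row 3: 10 unlike of 19 pairs (running 35/71).
From row 4: 2 unlike of 2 pairs (running 37/73).
Total adjacent occupied pairs: 73; unlike-type pairs: 37.

37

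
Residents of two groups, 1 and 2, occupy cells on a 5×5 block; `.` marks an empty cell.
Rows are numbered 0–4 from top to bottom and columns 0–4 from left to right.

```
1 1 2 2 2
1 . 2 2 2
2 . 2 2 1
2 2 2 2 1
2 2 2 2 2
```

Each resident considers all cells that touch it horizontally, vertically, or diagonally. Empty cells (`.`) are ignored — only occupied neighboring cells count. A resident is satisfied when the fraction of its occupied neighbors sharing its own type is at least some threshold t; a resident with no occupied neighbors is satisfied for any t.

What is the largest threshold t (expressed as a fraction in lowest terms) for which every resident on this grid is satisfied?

1/5

Row 0: (0,0)1 2/2 · (0,1)1 2/4 · (0,2)2 3/4 · (0,3)2 5/5 · (0,4)2 3/3
Row 1: (1,0)1 2/3 · (1,2)2 5/6 · (1,3)2 7/8 · (1,4)2 4/5
Row 2: (2,0)2 2/3 · (2,2)2 6/6 · (2,3)2 6/8 · (2,4)1 1/5
Row 3: (3,0)2 4/4 · (3,1)2 7/7 · (3,2)2 7/7 · (3,3)2 6/8 · (3,4)1 1/5
Row 4: (4,0)2 3/3 · (4,1)2 5/5 · (4,2)2 5/5 · (4,3)2 4/5 · (4,4)2 2/3
The smallest same-type fraction is 1/5 at (2,4), which reduces to 1/5. Any threshold above that leaves this resident unsatisfied.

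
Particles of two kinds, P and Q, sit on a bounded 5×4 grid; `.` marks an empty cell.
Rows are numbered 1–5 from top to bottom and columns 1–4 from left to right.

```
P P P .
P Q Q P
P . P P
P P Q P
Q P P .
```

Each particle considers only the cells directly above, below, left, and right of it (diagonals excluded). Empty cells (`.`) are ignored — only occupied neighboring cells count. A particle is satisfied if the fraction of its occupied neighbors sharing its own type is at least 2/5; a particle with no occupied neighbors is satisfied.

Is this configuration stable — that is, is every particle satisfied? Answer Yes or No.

Row 1: (1,1)P 2/2 ok · (1,2)P 2/3 ok · (1,3)P 1/2 ok
Row 2: (2,1)P 2/3 ok · (2,2)Q 1/3 unhappy · (2,3)Q 1/4 unhappy · (2,4)P 1/2 ok
Row 3: (3,1)P 2/2 ok · (3,3)P 1/3 unhappy · (3,4)P 3/3 ok
Row 4: (4,1)P 2/3 ok · (4,2)P 2/3 ok · (4,3)Q 0/4 unhappy · (4,4)P 1/2 ok
Row 5: (5,1)Q 0/2 unhappy · (5,2)P 2/3 ok · (5,3)P 1/2 ok
For instance (2,2) has only 1/3 same-type neighbors, below 2/5.

No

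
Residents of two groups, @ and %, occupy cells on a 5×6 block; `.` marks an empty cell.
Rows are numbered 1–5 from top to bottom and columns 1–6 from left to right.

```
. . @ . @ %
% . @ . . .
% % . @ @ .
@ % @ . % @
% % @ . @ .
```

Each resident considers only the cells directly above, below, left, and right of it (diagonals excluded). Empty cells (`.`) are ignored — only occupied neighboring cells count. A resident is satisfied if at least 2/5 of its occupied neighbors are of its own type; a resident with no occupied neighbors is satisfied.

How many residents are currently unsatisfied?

6

(1,3)@ 1/1 ✓
(1,5)@ 0/1 ✗
(1,6)% 0/1 ✗
(2,1)% 1/1 ✓
(2,3)@ 1/1 ✓
(3,1)% 2/3 ✓
(3,2)% 2/2 ✓
(3,4)@ 1/1 ✓
(3,5)@ 1/2 ✓
(4,1)@ 0/3 ✗
(4,2)% 2/4 ✓
(4,3)@ 1/2 ✓
(4,5)% 0/3 ✗
(4,6)@ 0/1 ✗
(5,1)% 1/2 ✓
(5,2)% 2/3 ✓
(5,3)@ 1/2 ✓
(5,5)@ 0/1 ✗
Unsatisfied: (1,5), (1,6), (4,1), (4,5), (4,6), (5,5) — 6 in total.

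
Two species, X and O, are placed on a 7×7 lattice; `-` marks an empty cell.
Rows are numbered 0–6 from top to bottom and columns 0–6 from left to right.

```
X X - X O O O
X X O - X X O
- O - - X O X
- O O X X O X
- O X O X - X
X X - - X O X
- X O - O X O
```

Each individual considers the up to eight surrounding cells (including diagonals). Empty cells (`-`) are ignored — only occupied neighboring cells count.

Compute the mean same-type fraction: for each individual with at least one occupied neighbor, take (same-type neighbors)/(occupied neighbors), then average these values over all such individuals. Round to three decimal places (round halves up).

0.484

Row 0: (0,0)X 3/3 · (0,1)X 3/4 · (0,3)X 1/3 · (0,4)O 1/4 · (0,5)O 3/5 · (0,6)O 2/3
Row 1: (1,0)X 3/4 · (1,1)X 3/5 · (1,2)O 1/4 · (1,4)X 3/6 · (1,5)X 3/8 · (1,6)O 3/5
Row 2: (2,1)O 3/5 · (2,4)X 4/6 · (2,5)O 2/8 · (2,6)X 2/5
Row 3: (3,1)O 3/4 · (3,2)O 4/6 · (3,3)X 4/6 · (3,4)X 3/6 · (3,5)O 1/7 · (3,6)X 2/4
Row 4: (4,1)O 2/5 · (4,2)X 2/6 · (4,3)O 1/6 · (4,4)X 3/6 · (4,6)X 2/4
Row 5: (5,0)X 2/3 · (5,1)X 3/5 · (5,4)X 2/5 · (5,5)O 2/7 · (5,6)X 2/4
Row 6: (6,1)X 2/3 · (6,2)O 0/2 · (6,4)O 1/3 · (6,5)X 2/5 · (6,6)O 1/3
Sum over 37 individuals: 3/3 + 3/4 + 1/3 + 1/4 + 3/5 + 2/3 + 3/4 + 3/5 + 1/4 + 3/6 + 3/8 + 3/5 + 3/5 + 4/6 + 2/8 + 2/5 + 3/4 + 4/6 + 4/6 + 3/6 + 1/7 + 2/4 + 2/5 + 2/6 + 1/6 + 3/6 + 2/4 + 2/3 + 3/5 + 2/5 + 2/7 + 2/4 + 2/3 + 0/2 + 1/3 + 2/5 + 1/3 = 5013/280; mean = 5013/280 ÷ 37 = 5013/10360 = 0.483880… → 0.484.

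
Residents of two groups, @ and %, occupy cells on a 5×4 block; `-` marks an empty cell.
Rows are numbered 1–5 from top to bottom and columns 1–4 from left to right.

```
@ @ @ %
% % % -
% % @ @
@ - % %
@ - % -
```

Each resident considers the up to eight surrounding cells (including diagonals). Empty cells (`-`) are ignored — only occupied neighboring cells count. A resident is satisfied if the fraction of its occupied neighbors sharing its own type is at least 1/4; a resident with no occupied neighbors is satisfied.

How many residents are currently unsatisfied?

Row 1: (1,1)@ 1/3 satisfied · (1,2)@ 2/5 satisfied · (1,3)@ 1/4 satisfied · (1,4)% 1/2 satisfied
Row 2: (2,1)% 3/5 satisfied · (2,2)% 4/8 satisfied · (2,3)% 3/7 satisfied
Row 3: (3,1)% 3/4 satisfied · (3,2)% 5/7 satisfied · (3,3)@ 1/6 not · (3,4)@ 1/4 satisfied
Row 4: (4,1)@ 1/3 satisfied · (4,3)% 3/5 satisfied · (4,4)% 2/4 satisfied
Row 5: (5,1)@ 1/1 satisfied · (5,3)% 2/2 satisfied
Unsatisfied: (3,3) — 1 in total.

1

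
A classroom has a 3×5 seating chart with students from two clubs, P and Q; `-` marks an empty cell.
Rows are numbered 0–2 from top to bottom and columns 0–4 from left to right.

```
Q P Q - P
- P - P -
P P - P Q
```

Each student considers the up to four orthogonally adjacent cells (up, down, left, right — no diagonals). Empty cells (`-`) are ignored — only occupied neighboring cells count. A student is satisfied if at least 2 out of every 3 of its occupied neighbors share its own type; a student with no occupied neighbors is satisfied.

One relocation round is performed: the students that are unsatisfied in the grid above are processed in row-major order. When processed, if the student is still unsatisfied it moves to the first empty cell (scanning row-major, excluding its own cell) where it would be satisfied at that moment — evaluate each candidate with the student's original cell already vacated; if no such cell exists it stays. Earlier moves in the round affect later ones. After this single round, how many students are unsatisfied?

Initially unsatisfied (in order): (0,0), (0,1), (0,2), (2,3), (2,4).
  (0,0): no empty cell satisfies it; stays.
  (0,1) → (0,3).
  (0,2): no empty cell satisfies it; stays.
  (2,3) → (1,0).
  (2,4): now satisfied by earlier moves; stays.
Resulting grid:
Q - Q P P
P P - P -
P P - - Q
Unsatisfied now: (0,0), (0,2).

2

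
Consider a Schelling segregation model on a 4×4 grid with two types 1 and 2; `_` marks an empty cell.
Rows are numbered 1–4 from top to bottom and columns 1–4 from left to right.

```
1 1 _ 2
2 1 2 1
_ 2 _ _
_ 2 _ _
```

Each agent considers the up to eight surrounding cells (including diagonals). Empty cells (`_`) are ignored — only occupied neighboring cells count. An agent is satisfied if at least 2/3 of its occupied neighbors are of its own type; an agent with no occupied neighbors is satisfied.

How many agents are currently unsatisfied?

(1,1)1 2/3 satisfied
(1,2)1 2/4 not
(1,4)2 1/2 not
(2,1)2 1/4 not
(2,2)1 2/5 not
(2,3)2 2/5 not
(2,4)1 0/2 not
(3,2)2 3/4 satisfied
(4,2)2 1/1 satisfied
Unsatisfied: (1,2), (1,4), (2,1), (2,2), (2,3), (2,4) — 6 in total.

6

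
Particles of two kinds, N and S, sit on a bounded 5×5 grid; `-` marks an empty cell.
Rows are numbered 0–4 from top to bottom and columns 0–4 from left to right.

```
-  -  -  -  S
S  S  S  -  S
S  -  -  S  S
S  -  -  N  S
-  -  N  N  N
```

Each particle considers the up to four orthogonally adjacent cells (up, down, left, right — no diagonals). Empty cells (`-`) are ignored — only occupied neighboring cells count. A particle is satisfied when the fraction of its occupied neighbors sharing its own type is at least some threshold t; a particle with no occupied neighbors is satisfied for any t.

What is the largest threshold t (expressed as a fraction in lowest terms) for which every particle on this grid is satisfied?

Row 0: (0,4)S 1/1
Row 1: (1,0)S 2/2 · (1,1)S 2/2 · (1,2)S 1/1 · (1,4)S 2/2
Row 2: (2,0)S 2/2 · (2,3)S 1/2 · (2,4)S 3/3
Row 3: (3,0)S 1/1 · (3,3)N 1/3 · (3,4)S 1/3
Row 4: (4,2)N 1/1 · (4,3)N 3/3 · (4,4)N 1/2
The smallest same-type fraction is 1/3 at (3,3), which reduces to 1/3. Any threshold above that leaves this particle unsatisfied.

1/3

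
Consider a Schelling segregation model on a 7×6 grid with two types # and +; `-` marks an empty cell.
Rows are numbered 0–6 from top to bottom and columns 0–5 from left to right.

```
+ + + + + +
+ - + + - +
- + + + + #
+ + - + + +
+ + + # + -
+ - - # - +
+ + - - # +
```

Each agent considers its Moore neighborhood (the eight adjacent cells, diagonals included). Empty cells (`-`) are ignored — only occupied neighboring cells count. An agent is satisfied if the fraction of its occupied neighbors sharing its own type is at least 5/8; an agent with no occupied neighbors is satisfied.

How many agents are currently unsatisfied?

6

Row 0: (0,0)+ 2/2 ok · (0,1)+ 4/4 ok · (0,2)+ 4/4 ok · (0,3)+ 4/4 ok · (0,4)+ 4/4 ok · (0,5)+ 2/2 ok
Row 1: (1,0)+ 3/3 ok · (1,2)+ 7/7 ok · (1,3)+ 7/7 ok · (1,5)+ 3/4 ok
Row 2: (2,1)+ 5/5 ok · (2,2)+ 6/6 ok · (2,3)+ 6/6 ok · (2,4)+ 6/7 ok · (2,5)# 0/4 unhappy
Row 3: (3,0)+ 4/4 ok · (3,1)+ 6/6 ok · (3,3)+ 6/7 ok · (3,4)+ 5/7 ok · (3,5)+ 3/4 ok
Row 4: (4,0)+ 4/4 ok · (4,1)+ 5/5 ok · (4,2)+ 3/5 unhappy · (4,3)# 1/5 unhappy · (4,4)+ 4/6 ok
Row 5: (5,0)+ 4/4 ok · (5,3)# 2/4 unhappy · (5,5)+ 2/3 ok
Row 6: (6,0)+ 2/2 ok · (6,1)+ 2/2 ok · (6,4)# 1/3 unhappy · (6,5)+ 1/2 unhappy
Unsatisfied: (2,5), (4,2), (4,3), (5,3), (6,4), (6,5) — 6 in total.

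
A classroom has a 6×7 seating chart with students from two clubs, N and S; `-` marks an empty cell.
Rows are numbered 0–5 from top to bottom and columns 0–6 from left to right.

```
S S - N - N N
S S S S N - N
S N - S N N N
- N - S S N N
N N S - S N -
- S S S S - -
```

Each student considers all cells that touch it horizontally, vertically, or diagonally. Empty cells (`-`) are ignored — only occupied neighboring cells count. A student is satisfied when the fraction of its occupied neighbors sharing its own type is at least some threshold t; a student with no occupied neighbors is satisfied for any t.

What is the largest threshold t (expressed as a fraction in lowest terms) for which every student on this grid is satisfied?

1/5

Row 0: (0,0)S 3/3 · (0,1)S 4/4 · (0,3)N 1/3 · (0,5)N 3/3 · (0,6)N 2/2
Row 1: (1,0)S 4/5 · (1,1)S 5/6 · (1,2)S 4/6 · (1,3)S 2/5 · (1,4)N 4/6 · (1,6)N 4/4
Row 2: (2,0)S 2/4 · (2,1)N 1/5 · (2,3)S 4/6 · (2,4)N 3/7 · (2,5)N 6/7 · (2,6)N 4/4
Row 3: (3,1)N 3/5 · (3,3)S 4/5 · (3,4)S 3/7 · (3,5)N 5/7 · (3,6)N 4/4
Row 4: (4,0)N 2/3 · (4,1)N 2/5 · (4,2)S 4/6 · (4,4)S 4/6 · (4,5)N 2/5
Row 5: (5,1)S 2/4 · (5,2)S 3/4 · (5,3)S 4/4 · (5,4)S 2/3
The smallest same-type fraction is 1/5 at (2,1), which reduces to 1/5. Any threshold above that leaves this student unsatisfied.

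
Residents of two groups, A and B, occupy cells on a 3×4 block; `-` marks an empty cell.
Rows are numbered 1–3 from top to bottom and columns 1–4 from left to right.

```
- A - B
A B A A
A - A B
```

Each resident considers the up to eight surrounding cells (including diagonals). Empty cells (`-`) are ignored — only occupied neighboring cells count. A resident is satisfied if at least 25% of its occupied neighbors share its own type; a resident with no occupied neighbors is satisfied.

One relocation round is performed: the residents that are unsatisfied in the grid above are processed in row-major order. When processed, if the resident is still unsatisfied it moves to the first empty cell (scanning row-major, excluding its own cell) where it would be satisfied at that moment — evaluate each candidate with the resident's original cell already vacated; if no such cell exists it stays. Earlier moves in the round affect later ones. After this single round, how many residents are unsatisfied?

Initially unsatisfied (in order): (1,4), (2,2), (3,4).
  (1,4) → (1,1).
  (2,2): no empty cell satisfies it; stays.
  (3,4) → (1,3).
Resulting grid:
B A B -
A B A A
A - A -
All satisfied now.

0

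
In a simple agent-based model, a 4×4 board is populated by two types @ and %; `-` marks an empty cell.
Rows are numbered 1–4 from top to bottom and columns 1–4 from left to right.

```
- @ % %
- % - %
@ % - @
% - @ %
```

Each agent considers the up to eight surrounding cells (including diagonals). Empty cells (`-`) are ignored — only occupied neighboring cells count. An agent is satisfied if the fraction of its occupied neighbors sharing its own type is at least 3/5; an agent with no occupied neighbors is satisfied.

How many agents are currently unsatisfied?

8

(1,2)@ 0/2 not
(1,3)% 3/4 satisfied
(1,4)% 2/2 satisfied
(2,2)% 2/4 not
(2,4)% 2/3 satisfied
(3,1)@ 0/3 not
(3,2)% 2/4 not
(3,4)@ 1/3 not
(4,1)% 1/2 not
(4,3)@ 1/3 not
(4,4)% 0/2 not
Unsatisfied: (1,2), (2,2), (3,1), (3,2), (3,4), (4,1), (4,3), (4,4) — 8 in total.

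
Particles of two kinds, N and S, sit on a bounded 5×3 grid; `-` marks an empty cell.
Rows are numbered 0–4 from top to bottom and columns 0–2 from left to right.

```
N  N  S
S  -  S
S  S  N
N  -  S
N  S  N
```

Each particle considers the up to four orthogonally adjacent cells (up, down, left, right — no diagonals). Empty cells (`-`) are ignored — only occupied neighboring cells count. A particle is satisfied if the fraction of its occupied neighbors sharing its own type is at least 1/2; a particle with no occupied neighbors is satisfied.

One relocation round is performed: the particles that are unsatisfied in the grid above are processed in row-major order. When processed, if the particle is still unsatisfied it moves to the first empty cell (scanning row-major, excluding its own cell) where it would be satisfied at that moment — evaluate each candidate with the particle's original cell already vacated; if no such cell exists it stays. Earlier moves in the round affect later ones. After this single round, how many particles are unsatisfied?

Initially unsatisfied (in order): (2,2), (3,2), (4,1), (4,2).
  (2,2): no empty cell satisfies it; stays.
  (3,2) → (1,1).
  (4,1) → (3,1).
  (4,2): now satisfied by earlier moves; stays.
Resulting grid:
N N S
S S S
S S N
N S -
N - N
Unsatisfied now: (0,1), (2,2), (3,0).

3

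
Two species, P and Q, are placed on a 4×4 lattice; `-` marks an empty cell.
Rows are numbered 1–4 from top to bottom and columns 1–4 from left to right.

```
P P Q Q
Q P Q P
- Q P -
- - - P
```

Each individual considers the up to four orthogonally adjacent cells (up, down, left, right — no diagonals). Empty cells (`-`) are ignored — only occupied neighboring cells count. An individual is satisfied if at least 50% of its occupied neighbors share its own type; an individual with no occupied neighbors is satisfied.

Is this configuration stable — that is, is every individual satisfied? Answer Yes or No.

Row 1: (1,1)P 1/2 ✓ · (1,2)P 2/3 ✓ · (1,3)Q 2/3 ✓ · (1,4)Q 1/2 ✓
Row 2: (2,1)Q 0/2 ✗ · (2,2)P 1/4 ✗ · (2,3)Q 1/4 ✗ · (2,4)P 0/2 ✗
Row 3: (3,2)Q 0/2 ✗ · (3,3)P 0/2 ✗
Row 4: (4,4)P 0/0 ✓
For instance (2,1) has only 0/2 same-type neighbors, below 1/2.

No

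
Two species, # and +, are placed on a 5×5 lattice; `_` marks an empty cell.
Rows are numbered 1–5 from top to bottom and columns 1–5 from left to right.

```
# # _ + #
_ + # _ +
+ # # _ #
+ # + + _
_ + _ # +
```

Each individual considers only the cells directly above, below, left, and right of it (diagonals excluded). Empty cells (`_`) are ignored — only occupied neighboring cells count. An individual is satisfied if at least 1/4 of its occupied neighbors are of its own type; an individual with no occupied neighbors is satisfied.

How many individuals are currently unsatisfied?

8

Row 1: (1,1)# 1/1 ok · (1,2)# 1/2 ok · (1,4)+ 0/1 unhappy · (1,5)# 0/2 unhappy
Row 2: (2,2)+ 0/3 unhappy · (2,3)# 1/2 ok · (2,5)+ 0/2 unhappy
Row 3: (3,1)+ 1/2 ok · (3,2)# 2/4 ok · (3,3)# 2/3 ok · (3,5)# 0/1 unhappy
Row 4: (4,1)+ 1/2 ok · (4,2)# 1/4 ok · (4,3)+ 1/3 ok · (4,4)+ 1/2 ok
Row 5: (5,2)+ 0/1 unhappy · (5,4)# 0/2 unhappy · (5,5)+ 0/1 unhappy
Unsatisfied: (1,4), (1,5), (2,2), (2,5), (3,5), (5,2), (5,4), (5,5) — 8 in total.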